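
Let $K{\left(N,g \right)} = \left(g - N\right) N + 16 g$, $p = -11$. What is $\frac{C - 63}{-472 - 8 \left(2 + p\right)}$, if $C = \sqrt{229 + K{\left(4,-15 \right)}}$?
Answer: $\frac{63}{400} - \frac{i \sqrt{87}}{400} \approx 0.1575 - 0.023318 i$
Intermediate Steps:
$K{\left(N,g \right)} = 16 g + N \left(g - N\right)$ ($K{\left(N,g \right)} = N \left(g - N\right) + 16 g = 16 g + N \left(g - N\right)$)
$C = i \sqrt{87}$ ($C = \sqrt{229 + \left(- 4^{2} + 16 \left(-15\right) + 4 \left(-15\right)\right)} = \sqrt{229 - 316} = \sqrt{-87} = i \sqrt{87} \approx 9.3274 i$)
$\frac{C - 63}{-472 - 8 \left(2 + p\right)} = \frac{i \sqrt{87} - 63}{-472 - 8 \left(2 - 11\right)} = \frac{-63 + i \sqrt{87}}{-472 - -72} = \frac{-63 + i \sqrt{87}}{-472 + 72} = \frac{-63 + i \sqrt{87}}{-400} = \left(-63 + i \sqrt{87}\right) \left(- \frac{1}{400}\right) = \frac{63}{400} - \frac{i \sqrt{87}}{400}$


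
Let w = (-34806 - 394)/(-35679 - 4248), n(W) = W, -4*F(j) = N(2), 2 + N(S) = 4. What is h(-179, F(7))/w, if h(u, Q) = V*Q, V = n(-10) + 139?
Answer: -5150583/70400 ≈ -73.162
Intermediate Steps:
N(S) = 2 (N(S) = -2 + 4 = 2)
F(j) = -1/2 (F(j) = -1/4*2 = -1/2)
w = 35200/39927 (w = -35200/(-39927) = -35200*(-1/39927) = 35200/39927 ≈ 0.88161)
V = 129 (V = -10 + 139 = 129)
h(u, Q) = 129*Q
h(-179, F(7))/w = (129*(-1/2))/(35200/39927) = -129/2*39927/35200 = -5150583/70400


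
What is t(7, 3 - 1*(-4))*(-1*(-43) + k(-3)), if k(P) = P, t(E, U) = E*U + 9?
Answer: 2320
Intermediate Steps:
t(E, U) = 9 + E*U
t(7, 3 - 1*(-4))*(-1*(-43) + k(-3)) = (9 + 7*(3 - 1*(-4)))*(-1*(-43) - 3) = (9 + 7*(3 + 4))*(43 - 3) = (9 + 7*7)*40 = (9 + 49)*40 = 58*40 = 2320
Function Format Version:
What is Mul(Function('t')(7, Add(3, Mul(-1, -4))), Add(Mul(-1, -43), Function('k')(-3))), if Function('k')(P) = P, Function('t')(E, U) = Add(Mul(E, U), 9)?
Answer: 2320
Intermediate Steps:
Function('t')(E, U) = Add(9, Mul(E, U))
Mul(Function('t')(7, Add(3, Mul(-1, -4))), Add(Mul(-1, -43), Function('k')(-3))) = Mul(Add(9, Mul(7, Add(3, Mul(-1, -4)))), Add(Mul(-1, -43), -3)) = Mul(Add(9, Mul(7, Add(3, 4))), Add(43, -3)) = Mul(Add(9, Mul(7, 7)), 40) = Mul(Add(9, 49), 40) = Mul(58, 40) = 2320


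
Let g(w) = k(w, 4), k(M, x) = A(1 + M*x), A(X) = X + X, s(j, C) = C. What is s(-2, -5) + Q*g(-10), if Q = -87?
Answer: 6781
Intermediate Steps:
A(X) = 2*X
k(M, x) = 2 + 2*M*x (k(M, x) = 2*(1 + M*x) = 2 + 2*M*x)
g(w) = 2 + 8*w (g(w) = 2 + 2*w*4 = 2 + 8*w)
s(-2, -5) + Q*g(-10) = -5 - 87*(2 + 8*(-10)) = -5 - 87*(2 - 80) = -5 - 87*(-78) = -5 + 6786 = 6781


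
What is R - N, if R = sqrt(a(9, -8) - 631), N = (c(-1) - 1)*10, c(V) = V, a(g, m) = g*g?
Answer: 20 + 5*I*sqrt(22) ≈ 20.0 + 23.452*I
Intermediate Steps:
a(g, m) = g**2
N = -20 (N = (-1 - 1)*10 = -2*10 = -20)
R = 5*I*sqrt(22) (R = sqrt(9**2 - 631) = sqrt(81 - 631) = sqrt(-550) = 5*I*sqrt(22) ≈ 23.452*I)
R - N = 5*I*sqrt(22) - 1*(-20) = 5*I*sqrt(22) + 20 = 20 + 5*I*sqrt(22)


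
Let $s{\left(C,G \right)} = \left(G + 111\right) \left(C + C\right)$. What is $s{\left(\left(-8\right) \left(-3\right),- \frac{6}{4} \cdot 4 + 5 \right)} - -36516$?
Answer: $41796$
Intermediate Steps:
$s{\left(C,G \right)} = 2 C \left(111 + G\right)$ ($s{\left(C,G \right)} = \left(111 + G\right) 2 C = 2 C \left(111 + G\right)$)
$s{\left(\left(-8\right) \left(-3\right),- \frac{6}{4} \cdot 4 + 5 \right)} - -36516 = 2 \left(\left(-8\right) \left(-3\right)\right) \left(111 + \left(- \frac{6}{4} \cdot 4 + 5\right)\right) - -36516 = 2 \cdot 24 \left(111 + \left(\left(-6\right) \frac{1}{4} \cdot 4 + 5\right)\right) + 36516 = 2 \cdot 24 \left(111 + \left(\left(- \frac{3}{2}\right) 4 + 5\right)\right) + 36516 = 2 \cdot 24 \left(111 + \left(-6 + 5\right)\right) + 36516 = 2 \cdot 24 \left(111 - 1\right) + 36516 = 2 \cdot 24 \cdot 110 + 36516 = 5280 + 36516 = 41796$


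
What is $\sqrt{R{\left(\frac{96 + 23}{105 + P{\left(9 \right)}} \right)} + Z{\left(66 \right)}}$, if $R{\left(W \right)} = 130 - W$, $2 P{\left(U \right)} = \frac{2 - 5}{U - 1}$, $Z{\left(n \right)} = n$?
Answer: $\frac{2 \sqrt{137005869}}{1677} \approx 13.959$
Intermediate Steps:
$P{\left(U \right)} = - \frac{3}{2 \left(-1 + U\right)}$ ($P{\left(U \right)} = \frac{\left(2 - 5\right) \frac{1}{U - 1}}{2} = \frac{\left(-3\right) \frac{1}{-1 + U}}{2} = - \frac{3}{2 \left(-1 + U\right)}$)
$\sqrt{R{\left(\frac{96 + 23}{105 + P{\left(9 \right)}} \right)} + Z{\left(66 \right)}} = \sqrt{\left(130 - \frac{96 + 23}{105 - \frac{3}{-2 + 2 \cdot 9}}\right) + 66} = \sqrt{\left(130 - \frac{119}{105 - \frac{3}{-2 + 18}}\right) + 66} = \sqrt{\left(130 - \frac{119}{105 - \frac{3}{16}}\right) + 66} = \sqrt{\left(130 - \frac{119}{\frac{1677}{16}}\right) + 66} = \sqrt{\left(130 - 119 \cdot \frac{16}{1677}\right) + 66} = \sqrt{\left(130 - \frac{1904}{1677}\right) + 66} = \sqrt{\frac{216106}{1677} + 66} = \sqrt{\frac{326788}{1677}} = \frac{2 \sqrt{137005869}}{1677}$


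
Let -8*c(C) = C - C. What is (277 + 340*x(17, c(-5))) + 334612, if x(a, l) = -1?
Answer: 334549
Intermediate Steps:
c(C) = 0 (c(C) = -(C - C)/8 = -⅛*0 = 0)
(277 + 340*x(17, c(-5))) + 334612 = (277 + 340*(-1)) + 334612 = (277 - 340) + 334612 = -63 + 334612 = 334549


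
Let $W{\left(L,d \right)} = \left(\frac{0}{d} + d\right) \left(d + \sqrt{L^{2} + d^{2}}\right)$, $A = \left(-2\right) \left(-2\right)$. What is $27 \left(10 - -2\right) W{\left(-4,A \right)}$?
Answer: $5184 + 5184 \sqrt{2} \approx 12515.0$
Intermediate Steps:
$A = 4$
$W{\left(L,d \right)} = d \left(d + \sqrt{L^{2} + d^{2}}\right)$ ($W{\left(L,d \right)} = \left(0 + d\right) \left(d + \sqrt{L^{2} + d^{2}}\right) = d \left(d + \sqrt{L^{2} + d^{2}}\right)$)
$27 \left(10 - -2\right) W{\left(-4,A \right)} = 27 \left(10 - -2\right) 4 \left(4 + \sqrt{\left(-4\right)^{2} + 4^{2}}\right) = 27 \left(10 + 2\right) 4 \left(4 + \sqrt{16 + 16}\right) = 27 \cdot 12 \cdot 4 \left(4 + \sqrt{32}\right) = 324 \cdot 4 \left(4 + 4 \sqrt{2}\right) = 324 \left(16 + 16 \sqrt{2}\right) = 5184 + 5184 \sqrt{2}$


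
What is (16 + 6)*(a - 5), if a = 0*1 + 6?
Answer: 22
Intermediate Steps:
a = 6 (a = 0 + 6 = 6)
(16 + 6)*(a - 5) = (16 + 6)*(6 - 5) = 22*1 = 22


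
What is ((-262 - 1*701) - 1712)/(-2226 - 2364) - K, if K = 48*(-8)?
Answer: 353047/918 ≈ 384.58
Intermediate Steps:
K = -384
((-262 - 1*701) - 1712)/(-2226 - 2364) - K = ((-262 - 1*701) - 1712)/(-2226 - 2364) - 1*(-384) = ((-262 - 701) - 1712)/(-4590) + 384 = (-963 - 1712)*(-1/4590) + 384 = -2675*(-1/4590) + 384 = 535/918 + 384 = 353047/918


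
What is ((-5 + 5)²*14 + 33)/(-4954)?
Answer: -33/4954 ≈ -0.0066613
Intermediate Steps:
((-5 + 5)²*14 + 33)/(-4954) = (0²*14 + 33)*(-1/4954) = (0*14 + 33)*(-1/4954) = (0 + 33)*(-1/4954) = 33*(-1/4954) = -33/4954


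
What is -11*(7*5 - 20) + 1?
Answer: -164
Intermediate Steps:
-11*(7*5 - 20) + 1 = -11*(35 - 20) + 1 = -11*15 + 1 = -165 + 1 = -164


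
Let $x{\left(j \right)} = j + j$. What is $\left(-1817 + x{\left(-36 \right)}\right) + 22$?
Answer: $-1867$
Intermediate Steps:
$x{\left(j \right)} = 2 j$
$\left(-1817 + x{\left(-36 \right)}\right) + 22 = \left(-1817 + 2 \left(-36\right)\right) + 22 = \left(-1817 - 72\right) + 22 = -1889 + 22 = -1867$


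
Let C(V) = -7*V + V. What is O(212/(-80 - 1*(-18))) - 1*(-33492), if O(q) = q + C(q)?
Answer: 1038782/31 ≈ 33509.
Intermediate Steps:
C(V) = -6*V
O(q) = -5*q (O(q) = q - 6*q = -5*q)
O(212/(-80 - 1*(-18))) - 1*(-33492) = -1060/(-80 - 1*(-18)) - 1*(-33492) = -1060/(-80 + 18) + 33492 = -1060/(-62) + 33492 = -1060*(-1)/62 + 33492 = -5*(-106/31) + 33492 = 530/31 + 33492 = 1038782/31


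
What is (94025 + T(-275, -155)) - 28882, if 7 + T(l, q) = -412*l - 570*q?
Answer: 266786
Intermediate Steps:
T(l, q) = -7 - 570*q - 412*l (T(l, q) = -7 + (-412*l - 570*q) = -7 + (-570*q - 412*l) = -7 - 570*q - 412*l)
(94025 + T(-275, -155)) - 28882 = (94025 + (-7 - 570*(-155) - 412*(-275))) - 28882 = (94025 + (-7 + 88350 + 113300)) - 28882 = (94025 + 201643) - 28882 = 295668 - 28882 = 266786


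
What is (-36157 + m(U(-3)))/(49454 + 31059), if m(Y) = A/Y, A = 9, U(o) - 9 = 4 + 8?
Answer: -253096/563591 ≈ -0.44908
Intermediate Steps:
U(o) = 21 (U(o) = 9 + (4 + 8) = 9 + 12 = 21)
m(Y) = 9/Y
(-36157 + m(U(-3)))/(49454 + 31059) = (-36157 + 9/21)/(49454 + 31059) = (-36157 + 9*(1/21))/80513 = (-36157 + 3/7)*(1/80513) = -253096/7*1/80513 = -253096/563591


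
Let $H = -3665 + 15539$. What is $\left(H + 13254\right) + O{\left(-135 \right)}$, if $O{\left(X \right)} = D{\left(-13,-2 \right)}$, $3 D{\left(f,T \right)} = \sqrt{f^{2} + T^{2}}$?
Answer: $25128 + \frac{\sqrt{173}}{3} \approx 25132.0$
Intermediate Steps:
$H = 11874$
$D{\left(f,T \right)} = \frac{\sqrt{T^{2} + f^{2}}}{3}$ ($D{\left(f,T \right)} = \frac{\sqrt{f^{2} + T^{2}}}{3} = \frac{\sqrt{T^{2} + f^{2}}}{3}$)
$O{\left(X \right)} = \frac{\sqrt{173}}{3}$ ($O{\left(X \right)} = \frac{\sqrt{\left(-2\right)^{2} + \left(-13\right)^{2}}}{3} = \frac{\sqrt{4 + 169}}{3} = \frac{\sqrt{173}}{3}$)
$\left(H + 13254\right) + O{\left(-135 \right)} = \left(11874 + 13254\right) + \frac{\sqrt{173}}{3} = 25128 + \frac{\sqrt{173}}{3}$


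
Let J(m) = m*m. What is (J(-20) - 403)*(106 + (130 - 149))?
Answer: -261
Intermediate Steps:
J(m) = m²
(J(-20) - 403)*(106 + (130 - 149)) = ((-20)² - 403)*(106 + (130 - 149)) = (400 - 403)*(106 - 19) = -3*87 = -261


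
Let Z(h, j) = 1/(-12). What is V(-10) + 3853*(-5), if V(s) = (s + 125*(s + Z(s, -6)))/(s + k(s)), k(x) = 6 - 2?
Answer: -1371835/72 ≈ -19053.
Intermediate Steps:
Z(h, j) = -1/12
k(x) = 4
V(s) = (-125/12 + 126*s)/(4 + s) (V(s) = (s + 125*(s - 1/12))/(s + 4) = (s + 125*(-1/12 + s))/(4 + s) = (s + (-125/12 + 125*s))/(4 + s) = (-125/12 + 126*s)/(4 + s))
V(-10) + 3853*(-5) = (-125 + 1512*(-10))/(12*(4 - 10)) + 3853*(-5) = (1/12)*(-125 - 15120)/(-6) - 19265 = (1/12)*(-⅙)*(-15245) - 19265 = 15245/72 - 19265 = -1371835/72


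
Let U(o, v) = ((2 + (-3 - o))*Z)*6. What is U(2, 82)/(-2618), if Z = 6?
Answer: 54/1309 ≈ 0.041253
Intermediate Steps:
U(o, v) = -36 - 36*o (U(o, v) = ((2 + (-3 - o))*6)*6 = ((-1 - o)*6)*6 = (-6 - 6*o)*6 = -36 - 36*o)
U(2, 82)/(-2618) = (-36 - 36*2)/(-2618) = (-36 - 72)*(-1/2618) = -108*(-1/2618) = 54/1309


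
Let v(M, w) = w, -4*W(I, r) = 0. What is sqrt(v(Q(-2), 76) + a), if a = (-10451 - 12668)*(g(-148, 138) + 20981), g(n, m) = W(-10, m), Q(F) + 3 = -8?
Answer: I*sqrt(485059663) ≈ 22024.0*I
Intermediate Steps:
W(I, r) = 0 (W(I, r) = -1/4*0 = 0)
Q(F) = -11 (Q(F) = -3 - 8 = -11)
g(n, m) = 0
a = -485059739 (a = (-10451 - 12668)*(0 + 20981) = -23119*20981 = -485059739)
sqrt(v(Q(-2), 76) + a) = sqrt(76 - 485059739) = sqrt(-485059663) = I*sqrt(485059663)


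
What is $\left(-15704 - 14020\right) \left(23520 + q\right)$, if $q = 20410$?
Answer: $-1305775320$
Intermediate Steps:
$\left(-15704 - 14020\right) \left(23520 + q\right) = \left(-15704 - 14020\right) \left(23520 + 20410\right) = \left(-29724\right) 43930 = -1305775320$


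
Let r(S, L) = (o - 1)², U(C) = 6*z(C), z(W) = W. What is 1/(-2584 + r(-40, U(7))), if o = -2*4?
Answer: -1/2503 ≈ -0.00039952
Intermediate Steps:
o = -8
U(C) = 6*C
r(S, L) = 81 (r(S, L) = (-8 - 1)² = (-9)² = 81)
1/(-2584 + r(-40, U(7))) = 1/(-2584 + 81) = 1/(-2503) = -1/2503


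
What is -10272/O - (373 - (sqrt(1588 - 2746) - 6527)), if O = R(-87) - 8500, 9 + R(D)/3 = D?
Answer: -15156732/2197 + I*sqrt(1158) ≈ -6898.8 + 34.029*I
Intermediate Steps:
R(D) = -27 + 3*D
O = -8788 (O = (-27 + 3*(-87)) - 8500 = (-27 - 261) - 8500 = -288 - 8500 = -8788)
-10272/O - (373 - (sqrt(1588 - 2746) - 6527)) = -10272/(-8788) - (373 - (sqrt(1588 - 2746) - 6527)) = -10272*(-1/8788) - (373 - (sqrt(-1158) - 6527)) = 2568/2197 - (373 - (I*sqrt(1158) - 6527)) = 2568/2197 - (373 - (-6527 + I*sqrt(1158))) = 2568/2197 - (373 + (6527 - I*sqrt(1158))) = 2568/2197 - (6900 - I*sqrt(1158)) = 2568/2197 + (-6900 + I*sqrt(1158)) = -15156732/2197 + I*sqrt(1158)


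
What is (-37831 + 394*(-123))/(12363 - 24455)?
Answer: 86293/12092 ≈ 7.1364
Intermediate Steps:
(-37831 + 394*(-123))/(12363 - 24455) = (-37831 - 48462)/(-12092) = -86293*(-1/12092) = 86293/12092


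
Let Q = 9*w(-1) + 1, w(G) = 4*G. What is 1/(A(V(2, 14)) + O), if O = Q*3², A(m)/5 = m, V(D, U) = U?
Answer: -1/245 ≈ -0.0040816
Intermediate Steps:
A(m) = 5*m
Q = -35 (Q = 9*(4*(-1)) + 1 = 9*(-4) + 1 = -36 + 1 = -35)
O = -315 (O = -35*3² = -35*9 = -315)
1/(A(V(2, 14)) + O) = 1/(5*14 - 315) = 1/(70 - 315) = 1/(-245) = -1/245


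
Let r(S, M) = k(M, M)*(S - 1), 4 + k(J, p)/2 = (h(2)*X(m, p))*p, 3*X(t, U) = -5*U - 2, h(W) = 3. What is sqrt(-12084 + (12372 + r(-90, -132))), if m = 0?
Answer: 2*sqrt(3952202) ≈ 3976.0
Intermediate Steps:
X(t, U) = -2/3 - 5*U/3 (X(t, U) = (-5*U - 2)/3 = (-2 - 5*U)/3 = -2/3 - 5*U/3)
k(J, p) = -8 + 2*p*(-2 - 5*p) (k(J, p) = -8 + 2*((3*(-2/3 - 5*p/3))*p) = -8 + 2*((-2 - 5*p)*p) = -8 + 2*(p*(-2 - 5*p)) = -8 + 2*p*(-2 - 5*p))
r(S, M) = (-1 + S)*(-8 - 2*M*(2 + 5*M)) (r(S, M) = (-8 - 2*M*(2 + 5*M))*(S - 1) = (-8 - 2*M*(2 + 5*M))*(-1 + S) = (-1 + S)*(-8 - 2*M*(2 + 5*M)))
sqrt(-12084 + (12372 + r(-90, -132))) = sqrt(-12084 + (12372 - 2*(-1 - 90)*(4 - 132*(2 + 5*(-132))))) = sqrt(-12084 + (12372 - 2*(-91)*(4 - 132*(2 - 660)))) = sqrt(-12084 + (12372 - 2*(-91)*(4 - 132*(-658)))) = sqrt(-12084 + (12372 - 2*(-91)*(4 + 86856))) = sqrt(-12084 + (12372 - 2*(-91)*86860)) = sqrt(-12084 + (12372 + 15808520)) = sqrt(-12084 + 15820892) = sqrt(15808808) = 2*sqrt(3952202)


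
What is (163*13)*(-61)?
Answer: -129259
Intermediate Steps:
(163*13)*(-61) = 2119*(-61) = -129259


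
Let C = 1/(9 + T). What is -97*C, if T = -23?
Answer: 97/14 ≈ 6.9286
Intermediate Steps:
C = -1/14 (C = 1/(9 - 23) = 1/(-14) = -1/14 ≈ -0.071429)
-97*C = -97*(-1/14) = 97/14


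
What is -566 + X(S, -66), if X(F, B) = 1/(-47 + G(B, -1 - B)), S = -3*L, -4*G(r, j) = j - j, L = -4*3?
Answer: -26603/47 ≈ -566.02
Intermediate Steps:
L = -12
G(r, j) = 0 (G(r, j) = -(j - j)/4 = -¼*0 = 0)
S = 36 (S = -3*(-12) = 36)
X(F, B) = -1/47 (X(F, B) = 1/(-47 + 0) = 1/(-47) = -1/47)
-566 + X(S, -66) = -566 - 1/47 = -26603/47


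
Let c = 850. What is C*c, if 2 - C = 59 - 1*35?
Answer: -18700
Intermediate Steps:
C = -22 (C = 2 - (59 - 1*35) = 2 - (59 - 35) = 2 - 1*24 = 2 - 24 = -22)
C*c = -22*850 = -18700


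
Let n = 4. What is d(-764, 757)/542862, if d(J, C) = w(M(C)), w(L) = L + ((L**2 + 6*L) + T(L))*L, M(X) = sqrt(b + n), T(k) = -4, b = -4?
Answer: 0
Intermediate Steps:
M(X) = 0 (M(X) = sqrt(-4 + 4) = sqrt(0) = 0)
w(L) = L + L*(-4 + L**2 + 6*L) (w(L) = L + ((L**2 + 6*L) - 4)*L = L + (-4 + L**2 + 6*L)*L = L + L*(-4 + L**2 + 6*L))
d(J, C) = 0 (d(J, C) = 0*(-3 + 0**2 + 6*0) = 0*(-3 + 0 + 0) = 0*(-3) = 0)
d(-764, 757)/542862 = 0/542862 = 0*(1/542862) = 0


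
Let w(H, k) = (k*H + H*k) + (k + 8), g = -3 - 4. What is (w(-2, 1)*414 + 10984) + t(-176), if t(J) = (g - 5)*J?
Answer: 15166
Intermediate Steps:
g = -7
w(H, k) = 8 + k + 2*H*k (w(H, k) = (H*k + H*k) + (8 + k) = 2*H*k + (8 + k) = 8 + k + 2*H*k)
t(J) = -12*J (t(J) = (-7 - 5)*J = -12*J)
(w(-2, 1)*414 + 10984) + t(-176) = ((8 + 1 + 2*(-2)*1)*414 + 10984) - 12*(-176) = ((8 + 1 - 4)*414 + 10984) + 2112 = (5*414 + 10984) + 2112 = (2070 + 10984) + 2112 = 13054 + 2112 = 15166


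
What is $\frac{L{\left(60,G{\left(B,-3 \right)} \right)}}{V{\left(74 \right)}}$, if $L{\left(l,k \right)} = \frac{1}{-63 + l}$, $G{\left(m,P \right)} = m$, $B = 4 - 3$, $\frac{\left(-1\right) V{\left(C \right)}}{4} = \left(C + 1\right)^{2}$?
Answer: $\frac{1}{67500} \approx 1.4815 \cdot 10^{-5}$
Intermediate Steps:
$V{\left(C \right)} = - 4 \left(1 + C\right)^{2}$ ($V{\left(C \right)} = - 4 \left(C + 1\right)^{2} = - 4 \left(1 + C\right)^{2}$)
$B = 1$
$\frac{L{\left(60,G{\left(B,-3 \right)} \right)}}{V{\left(74 \right)}} = \frac{1}{\left(-63 + 60\right) \left(- 4 \left(1 + 74\right)^{2}\right)} = \frac{1}{\left(-3\right) \left(- 4 \cdot 75^{2}\right)} = - \frac{1}{3 \left(\left(-4\right) 5625\right)} = - \frac{1}{3 \left(-22500\right)} = \left(- \frac{1}{3}\right) \left(- \frac{1}{22500}\right) = \frac{1}{67500}$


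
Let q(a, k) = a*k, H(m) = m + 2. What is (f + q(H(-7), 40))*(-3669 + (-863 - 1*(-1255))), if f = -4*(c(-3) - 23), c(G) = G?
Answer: 314592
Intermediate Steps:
f = 104 (f = -4*(-3 - 23) = -4*(-26) = 104)
H(m) = 2 + m
(f + q(H(-7), 40))*(-3669 + (-863 - 1*(-1255))) = (104 + (2 - 7)*40)*(-3669 + (-863 - 1*(-1255))) = (104 - 5*40)*(-3669 + (-863 + 1255)) = (104 - 200)*(-3669 + 392) = -96*(-3277) = 314592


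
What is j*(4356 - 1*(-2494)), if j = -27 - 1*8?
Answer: -239750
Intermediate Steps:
j = -35 (j = -27 - 8 = -35)
j*(4356 - 1*(-2494)) = -35*(4356 - 1*(-2494)) = -35*(4356 + 2494) = -35*6850 = -239750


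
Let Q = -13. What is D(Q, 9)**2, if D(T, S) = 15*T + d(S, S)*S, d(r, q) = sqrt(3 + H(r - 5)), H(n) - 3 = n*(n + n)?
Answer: 41103 - 3510*sqrt(38) ≈ 19466.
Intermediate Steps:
H(n) = 3 + 2*n**2 (H(n) = 3 + n*(n + n) = 3 + n*(2*n) = 3 + 2*n**2)
d(r, q) = sqrt(6 + 2*(-5 + r)**2) (d(r, q) = sqrt(3 + (3 + 2*(r - 5)**2)) = sqrt(3 + (3 + 2*(-5 + r)**2)) = sqrt(6 + 2*(-5 + r)**2))
D(T, S) = 15*T + S*sqrt(6 + 2*(-5 + S)**2) (D(T, S) = 15*T + sqrt(6 + 2*(-5 + S)**2)*S = 15*T + S*sqrt(6 + 2*(-5 + S)**2))
D(Q, 9)**2 = (15*(-13) + 9*sqrt(6 + 2*(-5 + 9)**2))**2 = (-195 + 9*sqrt(6 + 2*4**2))**2 = (-195 + 9*sqrt(6 + 2*16))**2 = (-195 + 9*sqrt(6 + 32))**2 = (-195 + 9*sqrt(38))**2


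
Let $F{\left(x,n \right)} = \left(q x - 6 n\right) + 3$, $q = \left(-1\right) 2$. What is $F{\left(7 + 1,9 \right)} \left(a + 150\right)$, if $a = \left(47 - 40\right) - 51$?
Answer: $-7102$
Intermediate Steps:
$a = -44$ ($a = 7 - 51 = -44$)
$q = -2$
$F{\left(x,n \right)} = 3 - 6 n - 2 x$ ($F{\left(x,n \right)} = \left(- 2 x - 6 n\right) + 3 = \left(- 6 n - 2 x\right) + 3 = 3 - 6 n - 2 x$)
$F{\left(7 + 1,9 \right)} \left(a + 150\right) = \left(3 - 54 - 2 \left(7 + 1\right)\right) \left(-44 + 150\right) = \left(3 - 54 - 16\right) 106 = \left(-67\right) 106 = -7102$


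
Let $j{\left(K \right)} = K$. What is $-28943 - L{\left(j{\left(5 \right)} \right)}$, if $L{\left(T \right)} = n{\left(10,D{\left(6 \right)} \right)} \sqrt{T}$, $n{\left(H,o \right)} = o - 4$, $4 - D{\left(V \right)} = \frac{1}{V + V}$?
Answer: $-28943 + \frac{\sqrt{5}}{12} \approx -28943.0$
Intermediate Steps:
$D{\left(V \right)} = 4 - \frac{1}{2 V}$ ($D{\left(V \right)} = 4 - \frac{1}{V + V} = 4 - \frac{1}{2 V}$)
$n{\left(H,o \right)} = -4 + o$
$L{\left(T \right)} = - \frac{\sqrt{T}}{12}$ ($L{\left(T \right)} = \left(-4 + \left(4 - \frac{1}{2 \cdot 6}\right)\right) \sqrt{T} = \left(-4 + \left(4 - \frac{1}{12}\right)\right) \sqrt{T} = \left(-4 + \frac{47}{12}\right) \sqrt{T} = - \frac{\sqrt{T}}{12}$)
$-28943 - L{\left(j{\left(5 \right)} \right)} = -28943 - - \frac{\sqrt{5}}{12} = -28943 + \frac{\sqrt{5}}{12}$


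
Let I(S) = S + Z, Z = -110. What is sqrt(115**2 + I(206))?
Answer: sqrt(13321) ≈ 115.42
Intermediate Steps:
I(S) = -110 + S (I(S) = S - 110 = -110 + S)
sqrt(115**2 + I(206)) = sqrt(115**2 + (-110 + 206)) = sqrt(13225 + 96) = sqrt(13321)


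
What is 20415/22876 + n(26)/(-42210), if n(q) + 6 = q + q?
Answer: 61476061/68971140 ≈ 0.89133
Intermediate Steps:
n(q) = -6 + 2*q (n(q) = -6 + (q + q) = -6 + 2*q)
20415/22876 + n(26)/(-42210) = 20415/22876 + (-6 + 2*26)/(-42210) = 20415*(1/22876) + (-6 + 52)*(-1/42210) = 20415/22876 + 46*(-1/42210) = 20415/22876 - 23/21105 = 61476061/68971140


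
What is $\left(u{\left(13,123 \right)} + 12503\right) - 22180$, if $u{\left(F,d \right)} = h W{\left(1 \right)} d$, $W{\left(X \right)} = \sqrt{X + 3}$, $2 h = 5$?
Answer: $-9062$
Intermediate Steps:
$h = \frac{5}{2}$ ($h = \frac{1}{2} \cdot 5 = \frac{5}{2} \approx 2.5$)
$W{\left(X \right)} = \sqrt{3 + X}$
$u{\left(F,d \right)} = 5 d$ ($u{\left(F,d \right)} = \frac{5 \sqrt{3 + 1}}{2} d = \frac{5 \sqrt{4}}{2} d = \frac{5}{2} \cdot 2 d = 5 d$)
$\left(u{\left(13,123 \right)} + 12503\right) - 22180 = \left(5 \cdot 123 + 12503\right) - 22180 = \left(615 + 12503\right) - 22180 = 13118 - 22180 = -9062$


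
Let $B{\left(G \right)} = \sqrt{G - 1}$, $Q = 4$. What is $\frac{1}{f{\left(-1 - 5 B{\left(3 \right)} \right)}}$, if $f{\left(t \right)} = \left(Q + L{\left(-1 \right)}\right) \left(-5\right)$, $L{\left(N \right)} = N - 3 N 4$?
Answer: $- \frac{1}{75} \approx -0.013333$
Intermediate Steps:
$B{\left(G \right)} = \sqrt{-1 + G}$
$L{\left(N \right)} = - 11 N$ ($L{\left(N \right)} = N - 12 N = - 11 N$)
$f{\left(t \right)} = -75$ ($f{\left(t \right)} = \left(4 - -11\right) \left(-5\right) = \left(4 + 11\right) \left(-5\right) = 15 \left(-5\right) = -75$)
$\frac{1}{f{\left(-1 - 5 B{\left(3 \right)} \right)}} = \frac{1}{-75} = - \frac{1}{75}$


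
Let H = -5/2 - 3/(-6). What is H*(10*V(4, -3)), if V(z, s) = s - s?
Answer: 0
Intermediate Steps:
V(z, s) = 0
H = -2 (H = -5*½ - 3*(-⅙) = -5/2 + ½ = -2)
H*(10*V(4, -3)) = -20*0 = -2*0 = 0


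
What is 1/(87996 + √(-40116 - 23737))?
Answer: 87996/7743359869 - I*√63853/7743359869 ≈ 1.1364e-5 - 3.2633e-8*I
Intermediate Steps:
1/(87996 + √(-40116 - 23737)) = 1/(87996 + √(-63853)) = 1/(87996 + I*√63853)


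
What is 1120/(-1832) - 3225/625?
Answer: -33041/5725 ≈ -5.7714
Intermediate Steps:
1120/(-1832) - 3225/625 = 1120*(-1/1832) - 3225*1/625 = -140/229 - 129/25 = -33041/5725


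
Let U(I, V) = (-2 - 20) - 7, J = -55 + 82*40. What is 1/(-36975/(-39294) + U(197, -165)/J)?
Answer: 14080350/13122761 ≈ 1.0730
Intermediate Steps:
J = 3225 (J = -55 + 3280 = 3225)
U(I, V) = -29 (U(I, V) = -22 - 7 = -29)
1/(-36975/(-39294) + U(197, -165)/J) = 1/(-36975/(-39294) - 29/3225) = 1/(-36975*(-1/39294) - 29*1/3225) = 1/(12325/13098 - 29/3225) = 1/(13122761/14080350) = 14080350/13122761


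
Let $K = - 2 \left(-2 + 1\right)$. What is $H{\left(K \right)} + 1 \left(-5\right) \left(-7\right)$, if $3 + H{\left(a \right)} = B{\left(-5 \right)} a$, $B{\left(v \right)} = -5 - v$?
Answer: $32$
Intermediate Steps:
$K = 2$ ($K = \left(-2\right) \left(-1\right) = 2$)
$H{\left(a \right)} = -3$ ($H{\left(a \right)} = -3 + \left(-5 - -5\right) a = -3 + \left(-5 + 5\right) a = -3 + 0 a = -3 + 0 = -3$)
$H{\left(K \right)} + 1 \left(-5\right) \left(-7\right) = -3 + 1 \left(-5\right) \left(-7\right) = -3 - -35 = -3 + 35 = 32$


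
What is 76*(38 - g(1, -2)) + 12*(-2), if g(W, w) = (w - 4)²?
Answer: 128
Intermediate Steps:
g(W, w) = (-4 + w)²
76*(38 - g(1, -2)) + 12*(-2) = 76*(38 - (-4 - 2)²) + 12*(-2) = 76*(38 - 1*(-6)²) - 24 = 76*(38 - 1*36) - 24 = 76*(38 - 36) - 24 = 76*2 - 24 = 152 - 24 = 128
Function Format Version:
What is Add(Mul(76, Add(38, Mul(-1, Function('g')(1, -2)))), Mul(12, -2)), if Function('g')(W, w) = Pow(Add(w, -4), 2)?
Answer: 128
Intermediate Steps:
Function('g')(W, w) = Pow(Add(-4, w), 2)
Add(Mul(76, Add(38, Mul(-1, Function('g')(1, -2)))), Mul(12, -2)) = Add(Mul(76, Add(38, Mul(-1, Pow(Add(-4, -2), 2)))), Mul(12, -2)) = Add(Mul(76, Add(38, Mul(-1, Pow(-6, 2)))), -24) = Add(Mul(76, Add(38, Mul(-1, 36))), -24) = Add(Mul(76, Add(38, -36)), -24) = Add(Mul(76, 2), -24) = Add(152, -24) = 128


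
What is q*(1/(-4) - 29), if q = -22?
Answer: 1287/2 ≈ 643.50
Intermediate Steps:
q*(1/(-4) - 29) = -22*(1/(-4) - 29) = -22*(-¼ - 29) = -22*(-117/4) = 1287/2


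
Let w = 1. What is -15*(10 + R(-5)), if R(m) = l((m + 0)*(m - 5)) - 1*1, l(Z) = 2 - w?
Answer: -150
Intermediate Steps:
l(Z) = 1 (l(Z) = 2 - 1*1 = 2 - 1 = 1)
R(m) = 0 (R(m) = 1 - 1*1 = 1 - 1 = 0)
-15*(10 + R(-5)) = -15*(10 + 0) = -15*10 = -150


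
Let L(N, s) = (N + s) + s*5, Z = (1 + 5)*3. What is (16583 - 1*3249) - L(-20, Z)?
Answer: 13246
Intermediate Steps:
Z = 18 (Z = 6*3 = 18)
L(N, s) = N + 6*s (L(N, s) = (N + s) + 5*s = N + 6*s)
(16583 - 1*3249) - L(-20, Z) = (16583 - 1*3249) - (-20 + 6*18) = (16583 - 3249) - (-20 + 108) = 13334 - 1*88 = 13334 - 88 = 13246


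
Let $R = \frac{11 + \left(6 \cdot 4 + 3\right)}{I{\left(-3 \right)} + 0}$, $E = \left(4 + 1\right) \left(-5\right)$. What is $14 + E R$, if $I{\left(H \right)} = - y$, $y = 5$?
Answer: $204$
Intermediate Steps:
$E = -25$ ($E = 5 \left(-5\right) = -25$)
$I{\left(H \right)} = -5$ ($I{\left(H \right)} = \left(-1\right) 5 = -5$)
$R = - \frac{38}{5}$ ($R = \frac{11 + \left(6 \cdot 4 + 3\right)}{-5 + 0} = \frac{11 + \left(24 + 3\right)}{-5} = \left(11 + 27\right) \left(- \frac{1}{5}\right) = 38 \left(- \frac{1}{5}\right) = - \frac{38}{5} \approx -7.6$)
$14 + E R = 14 - -190 = 14 + 190 = 204$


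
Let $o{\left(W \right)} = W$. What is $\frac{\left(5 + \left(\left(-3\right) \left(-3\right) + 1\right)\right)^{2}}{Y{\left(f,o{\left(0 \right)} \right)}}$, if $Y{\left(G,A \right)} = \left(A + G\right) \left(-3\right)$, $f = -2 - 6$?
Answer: $\frac{75}{8} \approx 9.375$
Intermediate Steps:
$f = -8$
$Y{\left(G,A \right)} = - 3 A - 3 G$
$\frac{\left(5 + \left(\left(-3\right) \left(-3\right) + 1\right)\right)^{2}}{Y{\left(f,o{\left(0 \right)} \right)}} = \frac{\left(5 + \left(\left(-3\right) \left(-3\right) + 1\right)\right)^{2}}{\left(-3\right) 0 - -24} = \frac{\left(5 + \left(9 + 1\right)\right)^{2}}{0 + 24} = \frac{\left(5 + 10\right)^{2}}{24} = 15^{2} \cdot \frac{1}{24} = 225 \cdot \frac{1}{24} = \frac{75}{8}$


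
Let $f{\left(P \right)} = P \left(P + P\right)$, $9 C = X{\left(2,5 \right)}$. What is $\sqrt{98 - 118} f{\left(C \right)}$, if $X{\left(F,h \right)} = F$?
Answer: $\frac{16 i \sqrt{5}}{81} \approx 0.44169 i$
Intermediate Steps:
$C = \frac{2}{9}$ ($C = \frac{1}{9} \cdot 2 = \frac{2}{9} \approx 0.22222$)
$f{\left(P \right)} = 2 P^{2}$ ($f{\left(P \right)} = P 2 P = 2 P^{2}$)
$\sqrt{98 - 118} f{\left(C \right)} = \sqrt{98 - 118} \cdot 2 \left(\frac{2}{9}\right)^{2} = \sqrt{-20} \cdot 2 \cdot \frac{4}{81} = 2 i \sqrt{5} \cdot \frac{8}{81} = \frac{16 i \sqrt{5}}{81}$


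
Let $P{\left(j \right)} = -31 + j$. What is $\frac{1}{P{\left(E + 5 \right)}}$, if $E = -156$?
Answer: $- \frac{1}{182} \approx -0.0054945$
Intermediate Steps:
$\frac{1}{P{\left(E + 5 \right)}} = \frac{1}{-31 + \left(-156 + 5\right)} = \frac{1}{-31 - 151} = \frac{1}{-182} = - \frac{1}{182}$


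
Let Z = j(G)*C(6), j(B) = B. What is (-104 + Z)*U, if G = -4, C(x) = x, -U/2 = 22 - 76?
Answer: -13824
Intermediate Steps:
U = 108 (U = -2*(22 - 76) = -2*(-54) = 108)
Z = -24 (Z = -4*6 = -24)
(-104 + Z)*U = (-104 - 24)*108 = -128*108 = -13824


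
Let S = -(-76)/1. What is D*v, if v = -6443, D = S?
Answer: -489668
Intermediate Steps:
S = 76 (S = -(-76) = -1*(-76) = 76)
D = 76
D*v = 76*(-6443) = -489668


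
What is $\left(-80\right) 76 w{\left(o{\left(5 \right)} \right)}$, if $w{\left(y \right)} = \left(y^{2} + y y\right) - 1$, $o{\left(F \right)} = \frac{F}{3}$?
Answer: $- \frac{249280}{9} \approx -27698.0$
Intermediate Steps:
$o{\left(F \right)} = \frac{F}{3}$ ($o{\left(F \right)} = F \frac{1}{3} = \frac{F}{3}$)
$w{\left(y \right)} = -1 + 2 y^{2}$ ($w{\left(y \right)} = \left(y^{2} + y^{2}\right) - 1 = 2 y^{2} - 1 = -1 + 2 y^{2}$)
$\left(-80\right) 76 w{\left(o{\left(5 \right)} \right)} = \left(-80\right) 76 \left(-1 + 2 \left(\frac{1}{3} \cdot 5\right)^{2}\right) = - 6080 \left(-1 + 2 \left(\frac{5}{3}\right)^{2}\right) = - 6080 \left(-1 + 2 \cdot \frac{25}{9}\right) = - 6080 \left(-1 + \frac{50}{9}\right) = \left(-6080\right) \frac{41}{9} = - \frac{249280}{9}$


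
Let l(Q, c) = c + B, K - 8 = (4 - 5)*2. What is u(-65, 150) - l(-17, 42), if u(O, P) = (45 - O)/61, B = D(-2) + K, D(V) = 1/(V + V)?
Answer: -11211/244 ≈ -45.947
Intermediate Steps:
K = 6 (K = 8 + (4 - 5)*2 = 8 - 1*2 = 8 - 2 = 6)
D(V) = 1/(2*V)
B = 23/4 (B = (1/2)/(-2) + 6 = (1/2)*(-1/2) + 6 = -1/4 + 6 = 23/4 ≈ 5.7500)
l(Q, c) = 23/4 + c (l(Q, c) = c + 23/4 = 23/4 + c)
u(O, P) = 45/61 - O/61 (u(O, P) = (45 - O)*(1/61) = 45/61 - O/61)
u(-65, 150) - l(-17, 42) = (45/61 - 1/61*(-65)) - (23/4 + 42) = (45/61 + 65/61) - 1*191/4 = 110/61 - 191/4 = -11211/244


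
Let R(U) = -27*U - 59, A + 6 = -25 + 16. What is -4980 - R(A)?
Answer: -5326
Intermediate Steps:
A = -15 (A = -6 + (-25 + 16) = -6 - 9 = -15)
R(U) = -59 - 27*U
-4980 - R(A) = -4980 - (-59 - 27*(-15)) = -4980 - (-59 + 405) = -4980 - 1*346 = -4980 - 346 = -5326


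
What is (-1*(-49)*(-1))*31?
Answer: -1519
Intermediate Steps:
(-1*(-49)*(-1))*31 = (49*(-1))*31 = -49*31 = -1519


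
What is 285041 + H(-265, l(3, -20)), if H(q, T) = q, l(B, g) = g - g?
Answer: 284776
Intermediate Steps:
l(B, g) = 0
285041 + H(-265, l(3, -20)) = 285041 - 265 = 284776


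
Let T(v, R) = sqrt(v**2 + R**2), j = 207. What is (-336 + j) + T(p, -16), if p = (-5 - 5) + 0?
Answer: -129 + 2*sqrt(89) ≈ -110.13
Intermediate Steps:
p = -10 (p = -10 + 0 = -10)
T(v, R) = sqrt(R**2 + v**2)
(-336 + j) + T(p, -16) = (-336 + 207) + sqrt((-16)**2 + (-10)**2) = -129 + sqrt(256 + 100) = -129 + sqrt(356) = -129 + 2*sqrt(89)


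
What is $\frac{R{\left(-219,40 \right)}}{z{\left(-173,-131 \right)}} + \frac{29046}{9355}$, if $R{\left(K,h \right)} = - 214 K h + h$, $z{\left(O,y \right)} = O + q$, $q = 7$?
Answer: $- \frac{8766404882}{776465} \approx -11290.0$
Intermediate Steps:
$z{\left(O,y \right)} = 7 + O$ ($z{\left(O,y \right)} = O + 7 = 7 + O$)
$R{\left(K,h \right)} = h - 214 K h$ ($R{\left(K,h \right)} = - 214 K h + h = h - 214 K h$)
$\frac{R{\left(-219,40 \right)}}{z{\left(-173,-131 \right)}} + \frac{29046}{9355} = \frac{40 \left(1 - -46866\right)}{7 - 173} + \frac{29046}{9355} = \frac{40 \left(1 + 46866\right)}{-166} + 29046 \cdot \frac{1}{9355} = 40 \cdot 46867 \left(- \frac{1}{166}\right) + \frac{29046}{9355} = 1874680 \left(- \frac{1}{166}\right) + \frac{29046}{9355} = - \frac{937340}{83} + \frac{29046}{9355} = - \frac{8766404882}{776465}$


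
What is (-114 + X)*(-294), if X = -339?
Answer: 133182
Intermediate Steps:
(-114 + X)*(-294) = (-114 - 339)*(-294) = -453*(-294) = 133182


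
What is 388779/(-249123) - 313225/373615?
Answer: -1353243744/564097513 ≈ -2.3990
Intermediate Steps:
388779/(-249123) - 313225/373615 = 388779*(-1/249123) - 313225*1/373615 = -129593/83041 - 5695/6793 = -1353243744/564097513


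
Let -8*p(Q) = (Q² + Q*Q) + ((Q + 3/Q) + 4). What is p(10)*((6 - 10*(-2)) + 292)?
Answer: -340737/40 ≈ -8518.4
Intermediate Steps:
p(Q) = -½ - 3/(8*Q) - Q²/4 - Q/8 (p(Q) = -((Q² + Q*Q) + ((Q + 3/Q) + 4))/8 = -((Q² + Q²) + (4 + Q + 3/Q))/8 = -(2*Q² + (4 + Q + 3/Q))/8 = -(4 + Q + 2*Q² + 3/Q)/8 = -½ - 3/(8*Q) - Q²/4 - Q/8)
p(10)*((6 - 10*(-2)) + 292) = ((⅛)*(-3 - 1*10*(4 + 10 + 2*10²))/10)*((6 - 10*(-2)) + 292) = ((⅛)*(⅒)*(-3 - 1*10*(4 + 10 + 2*100)))*((6 + 20) + 292) = ((⅛)*(⅒)*(-3 - 1*10*(4 + 10 + 200)))*(26 + 292) = ((⅛)*(⅒)*(-3 - 1*10*214))*318 = ((⅛)*(⅒)*(-3 - 2140))*318 = ((⅛)*(⅒)*(-2143))*318 = -2143/80*318 = -340737/40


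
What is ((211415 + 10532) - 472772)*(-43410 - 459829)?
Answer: 126224922175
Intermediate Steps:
((211415 + 10532) - 472772)*(-43410 - 459829) = (221947 - 472772)*(-503239) = -250825*(-503239) = 126224922175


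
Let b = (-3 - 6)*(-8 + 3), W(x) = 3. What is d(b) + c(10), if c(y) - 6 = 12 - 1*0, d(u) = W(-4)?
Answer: 21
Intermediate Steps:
b = 45 (b = -9*(-5) = 45)
d(u) = 3
c(y) = 18 (c(y) = 6 + (12 - 1*0) = 6 + (12 + 0) = 6 + 12 = 18)
d(b) + c(10) = 3 + 18 = 21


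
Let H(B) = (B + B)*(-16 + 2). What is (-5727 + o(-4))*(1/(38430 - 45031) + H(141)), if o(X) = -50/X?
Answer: 297848300321/13202 ≈ 2.2561e+7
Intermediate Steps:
H(B) = -28*B (H(B) = (2*B)*(-14) = -28*B)
(-5727 + o(-4))*(1/(38430 - 45031) + H(141)) = (-5727 - 50/(-4))*(1/(38430 - 45031) - 28*141) = (-5727 - 50*(-1/4))*(1/(-6601) - 3948) = (-5727 + 25/2)*(-1/6601 - 3948) = -11429/2*(-26060749/6601) = 297848300321/13202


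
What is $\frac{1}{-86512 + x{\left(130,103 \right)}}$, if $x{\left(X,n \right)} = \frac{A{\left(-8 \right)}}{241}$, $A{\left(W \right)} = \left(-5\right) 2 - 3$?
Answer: $- \frac{241}{20849405} \approx -1.1559 \cdot 10^{-5}$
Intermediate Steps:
$A{\left(W \right)} = -13$ ($A{\left(W \right)} = -10 - 3 = -13$)
$x{\left(X,n \right)} = - \frac{13}{241}$
$\frac{1}{-86512 + x{\left(130,103 \right)}} = \frac{1}{-86512 - \frac{13}{241}} = \frac{1}{- \frac{20849405}{241}} = - \frac{241}{20849405}$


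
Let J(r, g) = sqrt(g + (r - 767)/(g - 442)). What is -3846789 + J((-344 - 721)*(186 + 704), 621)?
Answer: -3846789 + I*sqrt(149904982)/179 ≈ -3.8468e+6 + 68.4*I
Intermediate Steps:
J(r, g) = sqrt(g + (-767 + r)/(-442 + g))
-3846789 + J((-344 - 721)*(186 + 704), 621) = -3846789 + sqrt((-767 + (-344 - 721)*(186 + 704) + 621*(-442 + 621))/(-442 + 621)) = -3846789 + sqrt((-767 - 1065*890 + 621*179)/179) = -3846789 + sqrt((-767 - 947850 + 111159)/179) = -3846789 + sqrt((1/179)*(-837458)) = -3846789 + sqrt(-837458/179) = -3846789 + I*sqrt(149904982)/179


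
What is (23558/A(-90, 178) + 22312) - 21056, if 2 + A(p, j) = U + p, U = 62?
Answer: 7061/15 ≈ 470.73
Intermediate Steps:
A(p, j) = 60 + p (A(p, j) = -2 + (62 + p) = 60 + p)
(23558/A(-90, 178) + 22312) - 21056 = (23558/(60 - 90) + 22312) - 21056 = (23558/(-30) + 22312) - 21056 = (23558*(-1/30) + 22312) - 21056 = (-11779/15 + 22312) - 21056 = 322901/15 - 21056 = 7061/15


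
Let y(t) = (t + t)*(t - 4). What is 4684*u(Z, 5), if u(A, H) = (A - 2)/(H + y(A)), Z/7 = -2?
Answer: -74944/509 ≈ -147.24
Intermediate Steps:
Z = -14 (Z = 7*(-2) = -14)
y(t) = 2*t*(-4 + t) (y(t) = (2*t)*(-4 + t) = 2*t*(-4 + t))
u(A, H) = (-2 + A)/(H + 2*A*(-4 + A)) (u(A, H) = (A - 2)/(H + 2*A*(-4 + A)) = (-2 + A)/(H + 2*A*(-4 + A)))
4684*u(Z, 5) = 4684*((-2 - 14)/(5 + 2*(-14)*(-4 - 14))) = 4684*(-16/(5 + 2*(-14)*(-18))) = 4684*(-16/(5 + 504)) = 4684*(-16/509) = -74944/509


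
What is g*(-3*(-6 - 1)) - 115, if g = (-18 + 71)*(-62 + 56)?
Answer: -6793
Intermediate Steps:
g = -318 (g = 53*(-6) = -318)
g*(-3*(-6 - 1)) - 115 = -(-954)*(-6 - 1) - 115 = -(-954)*(-7) - 115 = -318*21 - 115 = -6678 - 115 = -6793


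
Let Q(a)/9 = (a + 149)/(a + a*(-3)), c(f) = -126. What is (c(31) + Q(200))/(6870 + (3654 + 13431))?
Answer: -17847/3194000 ≈ -0.0055877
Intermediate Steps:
Q(a) = -9*(149 + a)/(2*a) (Q(a) = 9*((a + 149)/(a + a*(-3))) = 9*((149 + a)/(a - 3*a)) = 9*((149 + a)/((-2*a))) = 9*((149 + a)*(-1/(2*a))) = 9*(-(149 + a)/(2*a)) = -9*(149 + a)/(2*a))
(c(31) + Q(200))/(6870 + (3654 + 13431)) = (-126 + (9/2)*(-149 - 1*200)/200)/(6870 + (3654 + 13431)) = (-126 + (9/2)*(1/200)*(-149 - 200))/(6870 + 17085) = (-126 + (9/2)*(1/200)*(-349))/23955 = (-126 - 3141/400)*(1/23955) = -53541/400*1/23955 = -17847/3194000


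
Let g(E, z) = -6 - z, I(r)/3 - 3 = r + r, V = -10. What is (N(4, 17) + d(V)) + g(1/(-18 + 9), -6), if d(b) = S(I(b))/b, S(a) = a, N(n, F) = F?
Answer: 221/10 ≈ 22.100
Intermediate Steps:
I(r) = 9 + 6*r (I(r) = 9 + 3*(r + r) = 9 + 3*(2*r) = 9 + 6*r)
d(b) = (9 + 6*b)/b
(N(4, 17) + d(V)) + g(1/(-18 + 9), -6) = (17 + (6 + 9/(-10))) + (-6 - 1*(-6)) = (17 + (6 + 9*(-⅒))) + (-6 + 6) = (17 + (6 - 9/10)) + 0 = (17 + 51/10) + 0 = 221/10 + 0 = 221/10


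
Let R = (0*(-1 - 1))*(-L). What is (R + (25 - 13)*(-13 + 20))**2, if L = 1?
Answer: 7056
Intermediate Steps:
R = 0 (R = (0*(-1 - 1))*(-1*1) = (0*(-2))*(-1) = 0*(-1) = 0)
(R + (25 - 13)*(-13 + 20))**2 = (0 + (25 - 13)*(-13 + 20))**2 = (0 + 12*7)**2 = (0 + 84)**2 = 84**2 = 7056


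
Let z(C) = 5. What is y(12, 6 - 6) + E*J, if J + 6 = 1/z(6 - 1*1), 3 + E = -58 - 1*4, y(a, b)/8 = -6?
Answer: 329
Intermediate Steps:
y(a, b) = -48 (y(a, b) = 8*(-6) = -48)
E = -65 (E = -3 + (-58 - 1*4) = -3 + (-58 - 4) = -3 - 62 = -65)
J = -29/5 (J = -6 + 1/5 = -6 + ⅕ = -29/5 ≈ -5.8000)
y(12, 6 - 6) + E*J = -48 - 65*(-29/5) = -48 + 377 = 329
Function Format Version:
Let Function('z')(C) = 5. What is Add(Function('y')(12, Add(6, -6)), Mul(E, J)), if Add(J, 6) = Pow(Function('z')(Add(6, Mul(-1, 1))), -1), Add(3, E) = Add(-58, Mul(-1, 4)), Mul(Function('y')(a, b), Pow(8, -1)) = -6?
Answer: 329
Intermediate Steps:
Function('y')(a, b) = -48 (Function('y')(a, b) = Mul(8, -6) = -48)
E = -65 (E = Add(-3, Add(-58, Mul(-1, 4))) = Add(-3, Add(-58, -4)) = Add(-3, -62) = -65)
J = Rational(-29, 5) (J = Add(-6, Pow(5, -1)) = Add(-6, Rational(1, 5)) = Rational(-29, 5) ≈ -5.8000)
Add(Function('y')(12, Add(6, -6)), Mul(E, J)) = Add(-48, Mul(-65, Rational(-29, 5))) = Add(-48, 377) = 329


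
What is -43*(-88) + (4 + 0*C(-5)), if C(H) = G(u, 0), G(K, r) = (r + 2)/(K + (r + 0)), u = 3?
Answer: 3788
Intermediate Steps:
G(K, r) = (2 + r)/(K + r)
C(H) = ⅔ (C(H) = (2 + 0)/(3 + 0) = 2/3 = (⅓)*2 = ⅔)
-43*(-88) + (4 + 0*C(-5)) = -43*(-88) + (4 + 0*(⅔)) = 3784 + (4 + 0) = 3784 + 4 = 3788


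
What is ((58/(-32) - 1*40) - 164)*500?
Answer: -411625/4 ≈ -1.0291e+5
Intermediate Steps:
((58/(-32) - 1*40) - 164)*500 = ((58*(-1/32) - 40) - 164)*500 = ((-29/16 - 40) - 164)*500 = (-669/16 - 164)*500 = -3293/16*500 = -411625/4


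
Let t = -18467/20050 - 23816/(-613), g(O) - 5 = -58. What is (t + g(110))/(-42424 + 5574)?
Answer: 185213921/452910452500 ≈ 0.00040894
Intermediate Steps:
g(O) = -53 (g(O) = 5 - 58 = -53)
t = 466190529/12290650 (t = -18467*1/20050 - 23816*(-1/613) = -18467/20050 + 23816/613 = 466190529/12290650 ≈ 37.930)
(t + g(110))/(-42424 + 5574) = (466190529/12290650 - 53)/(-42424 + 5574) = -185213921/12290650/(-36850) = -185213921/12290650*(-1/36850) = 185213921/452910452500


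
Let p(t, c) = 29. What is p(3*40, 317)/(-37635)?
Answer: -29/37635 ≈ -0.00077056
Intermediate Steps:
p(3*40, 317)/(-37635) = 29/(-37635) = 29*(-1/37635) = -29/37635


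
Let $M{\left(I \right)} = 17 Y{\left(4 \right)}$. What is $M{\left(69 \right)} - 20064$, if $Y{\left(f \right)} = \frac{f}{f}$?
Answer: $-20047$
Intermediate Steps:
$Y{\left(f \right)} = 1$
$M{\left(I \right)} = 17$ ($M{\left(I \right)} = 17 \cdot 1 = 17$)
$M{\left(69 \right)} - 20064 = 17 - 20064 = -20047$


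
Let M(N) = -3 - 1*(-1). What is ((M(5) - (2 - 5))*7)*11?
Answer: 77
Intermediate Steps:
M(N) = -2 (M(N) = -3 + 1 = -2)
((M(5) - (2 - 5))*7)*11 = ((-2 - (2 - 5))*7)*11 = ((-2 - 1*(-3))*7)*11 = ((-2 + 3)*7)*11 = (1*7)*11 = 7*11 = 77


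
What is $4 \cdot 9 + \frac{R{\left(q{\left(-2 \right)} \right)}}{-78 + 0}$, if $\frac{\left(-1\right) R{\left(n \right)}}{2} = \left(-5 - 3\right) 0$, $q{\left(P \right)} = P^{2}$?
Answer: $36$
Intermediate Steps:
$R{\left(n \right)} = 0$ ($R{\left(n \right)} = - 2 \left(-5 - 3\right) 0 = - 2 \left(\left(-8\right) 0\right) = \left(-2\right) 0 = 0$)
$4 \cdot 9 + \frac{R{\left(q{\left(-2 \right)} \right)}}{-78 + 0} = 4 \cdot 9 + \frac{1}{-78 + 0} \cdot 0 = 36 + \frac{1}{-78} \cdot 0 = 36 - 0 = 36 + 0 = 36$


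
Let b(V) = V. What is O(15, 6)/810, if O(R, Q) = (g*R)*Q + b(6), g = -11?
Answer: -164/135 ≈ -1.2148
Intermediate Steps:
O(R, Q) = 6 - 11*Q*R (O(R, Q) = (-11*R)*Q + 6 = -11*Q*R + 6 = 6 - 11*Q*R)
O(15, 6)/810 = (6 - 11*6*15)/810 = (6 - 990)*(1/810) = -984*1/810 = -164/135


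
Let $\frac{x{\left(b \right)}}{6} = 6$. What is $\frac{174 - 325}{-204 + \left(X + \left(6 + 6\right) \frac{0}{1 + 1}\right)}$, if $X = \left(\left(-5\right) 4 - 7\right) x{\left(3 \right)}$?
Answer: $\frac{151}{1176} \approx 0.1284$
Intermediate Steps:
$x{\left(b \right)} = 36$ ($x{\left(b \right)} = 6 \cdot 6 = 36$)
$X = -972$ ($X = \left(\left(-5\right) 4 - 7\right) 36 = \left(-20 - 7\right) 36 = \left(-27\right) 36 = -972$)
$\frac{174 - 325}{-204 + \left(X + \left(6 + 6\right) \frac{0}{1 + 1}\right)} = \frac{174 - 325}{-204 - \left(972 - \left(6 + 6\right) \frac{0}{1 + 1}\right)} = - \frac{151}{-204 - \left(972 - 12 \cdot \frac{0}{2}\right)} = - \frac{151}{-204 - \left(972 - 12 \cdot 0 \cdot \frac{1}{2}\right)} = - \frac{151}{-204 + \left(-972 + 12 \cdot 0\right)} = - \frac{151}{-204 + \left(-972 + 0\right)} = - \frac{151}{-204 - 972} = - \frac{151}{-1176} = \left(-151\right) \left(- \frac{1}{1176}\right) = \frac{151}{1176}$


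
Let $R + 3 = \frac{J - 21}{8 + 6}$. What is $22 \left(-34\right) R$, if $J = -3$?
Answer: $\frac{24684}{7} \approx 3526.3$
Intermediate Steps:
$R = - \frac{33}{7}$ ($R = -3 + \frac{-3 - 21}{8 + 6} = -3 - \frac{24}{14} = -3 - \frac{12}{7} = - \frac{33}{7} \approx -4.7143$)
$22 \left(-34\right) R = 22 \left(-34\right) \left(- \frac{33}{7}\right) = \left(-748\right) \left(- \frac{33}{7}\right) = \frac{24684}{7}$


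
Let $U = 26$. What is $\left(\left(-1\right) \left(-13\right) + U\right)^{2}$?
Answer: $1521$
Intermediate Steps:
$\left(\left(-1\right) \left(-13\right) + U\right)^{2} = \left(\left(-1\right) \left(-13\right) + 26\right)^{2} = \left(13 + 26\right)^{2} = 39^{2} = 1521$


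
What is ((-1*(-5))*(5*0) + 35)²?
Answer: 1225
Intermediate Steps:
((-1*(-5))*(5*0) + 35)² = (5*0 + 35)² = (0 + 35)² = 35² = 1225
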